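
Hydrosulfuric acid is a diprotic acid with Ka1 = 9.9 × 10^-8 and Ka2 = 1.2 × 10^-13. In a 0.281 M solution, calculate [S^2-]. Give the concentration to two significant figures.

1.2 × 10^-13 M

First ionization gives [H+] ≈ [HS-] = 1.67 × 10^-4 M.
Second step: Ka2 = [H+][S^2-]/[HS-] ≈ [S^2-] (since [H+] ≈ [HS-]).
So [S^2-] ≈ Ka2.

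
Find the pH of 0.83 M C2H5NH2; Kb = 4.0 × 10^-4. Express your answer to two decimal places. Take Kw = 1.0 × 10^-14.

C2H5NH2 + H2O ⇌ C2H5NH3+ + OH-
Let x = [OH-] at equilibrium. Kb = x²/(0.83 − x).
Since Kb ≪ C₀, x ≈ √(Kb·C₀) = 1.82 × 10^-2 M.
pOH = −log(1.82 × 10^-2) = 1.74; pH = 14.00 − 1.74 = 12.26

pH = 12.26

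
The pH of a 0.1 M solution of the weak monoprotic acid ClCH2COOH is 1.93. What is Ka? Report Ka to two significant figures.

Ka = 1.6 × 10^-3

[H+] = 10^(-1.93) = 1.17 × 10^-2 M
At equilibrium [HA] = 0.1 − 1.17 × 10^-2 = 8.83 × 10^-2 M
Ka = [H+][A-]/[HA] = (1.17 × 10^-2)² / 8.83 × 10^-2 = 1.6 × 10^-3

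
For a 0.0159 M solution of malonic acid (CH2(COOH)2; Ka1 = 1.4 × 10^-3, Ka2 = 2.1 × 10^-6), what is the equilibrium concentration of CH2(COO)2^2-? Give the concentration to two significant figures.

2.1 × 10^-6 M

First ionization gives [H+] ≈ [CH2(COOH)COO-] = 4.07 × 10^-3 M.
Second step: Ka2 = [H+][CH2(COO)2^2-]/[CH2(COOH)COO-] ≈ [CH2(COO)2^2-] (since [H+] ≈ [CH2(COOH)COO-]).
So [CH2(COO)2^2-] ≈ Ka2.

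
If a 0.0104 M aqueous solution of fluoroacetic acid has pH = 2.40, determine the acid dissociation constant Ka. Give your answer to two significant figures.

[H+] = 10^(-2.40) = 3.98 × 10^-3 M
At equilibrium [HA] = 0.0104 − 3.98 × 10^-3 = 6.42 × 10^-3 M
Ka = [H+][A-]/[HA] = (3.98 × 10^-3)² / 6.42 × 10^-3 = 2.5 × 10^-3

Ka = 2.5 × 10^-3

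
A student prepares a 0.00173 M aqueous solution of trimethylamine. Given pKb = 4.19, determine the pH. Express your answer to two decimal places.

(CH3)3N + H2O ⇌ (CH3)3NH+ + OH-
Kb = 10^(−4.19) = 6.46 × 10^-5
Let x = [OH-] at equilibrium. Kb = x²/(0.00173 − x).
Here C₀/Kb ≈ 26.8, so the small-x approximation fails. Use the quadratic:
x = [−6.46e-05 + √(6.46e-05² + 4.47e-07)]/2 = 3.04 × 10^-4 M
pOH = 3.52, so pH = 14.00 − pOH = 10.48

pH = 10.48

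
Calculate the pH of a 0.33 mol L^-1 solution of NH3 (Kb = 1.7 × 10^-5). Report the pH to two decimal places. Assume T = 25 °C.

NH3 + H2O ⇌ NH4+ + OH-
From the ICE table, Kb = [OH-]²/(0.33 − [OH-]) = 1.7 × 10^-5.
Neglecting [OH-] in the denominator: [OH-] = √(1.7 × 10^-5 × 0.33) = 2.37 × 10^-3 M
Check: 0.72% ionized — well under 5%, approximation valid.
pOH = 2.63, so pH = 14.00 − pOH = 11.37

pH = 11.37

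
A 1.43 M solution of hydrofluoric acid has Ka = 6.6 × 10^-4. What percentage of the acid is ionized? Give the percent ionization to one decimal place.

2.1%

HF ⇌ F- + H+; let x = [H+] at equilibrium.
x ≈ √(Ka·C₀) = √(6.6 × 10^-4 × 1.43) = 3.07 × 10^-2 M
Fraction ionized = 3.07 × 10^-2 / 1.43 = 0.0215 → 2.1%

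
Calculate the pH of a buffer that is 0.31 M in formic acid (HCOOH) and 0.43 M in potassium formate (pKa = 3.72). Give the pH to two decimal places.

Henderson–Hasselbalch: pH = pKa + log([HCOO-]/[HCOOH]) = 3.72 + log(0.43/0.31)
pH = 3.72 + (+0.142) = 3.86

pH = 3.86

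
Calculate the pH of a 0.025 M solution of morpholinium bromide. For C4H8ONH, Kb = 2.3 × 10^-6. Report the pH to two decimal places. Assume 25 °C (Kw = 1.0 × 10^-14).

C4H8ONH2+ is the conjugate acid of the weak base C4H8ONH.
Ka = Kw/Kb = 1.0×10^-14 / 2.3 × 10^-6 = 4.35 × 10^-9
From the ICE table, Ka = x²/(0.025 − x) = 4.35 × 10^-9.
Assume x ≪ 0.025: x ≈ √(4.35 × 10^-9 × 0.025) = 1.04 × 10^-5 M
pH = −log[H+] = −log(1.04 × 10^-5) = 4.98

pH = 4.98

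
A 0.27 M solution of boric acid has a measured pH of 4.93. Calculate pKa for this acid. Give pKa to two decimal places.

[H+] = 10^(-4.93) = 1.17 × 10^-5 M
At equilibrium [HA] = 0.27 − 1.17 × 10^-5 = 2.70 × 10^-1 M
Ka = [H+][A-]/[HA] = (1.17 × 10^-5)² / 2.70 × 10^-1 = 5.07 × 10^-10
pKa = -log(5.07 × 10^-10) = 9.29

pKa = 9.29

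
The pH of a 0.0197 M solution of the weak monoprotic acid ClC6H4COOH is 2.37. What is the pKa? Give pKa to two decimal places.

pKa = 2.93

[H+] = 10^(-2.37) = 4.27 × 10^-3 M
At equilibrium [HA] = 0.0197 − 4.27 × 10^-3 = 1.54 × 10^-2 M
Ka = [H+][A-]/[HA] = (4.27 × 10^-3)² / 1.54 × 10^-2 = 1.18 × 10^-3
pKa = -log(1.18 × 10^-3) = 2.93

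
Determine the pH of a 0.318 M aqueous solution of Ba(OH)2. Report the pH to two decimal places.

Ba(OH)2 is a strong base (each formula unit releases 2 OH-); [OH-] = 0.636 M.
pOH = -log(0.636) = 0.20
pH = 14.00 - 0.20 = 13.80

pH = 13.80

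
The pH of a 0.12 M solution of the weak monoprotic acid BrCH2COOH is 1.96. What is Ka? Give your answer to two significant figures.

[H+] = 10^(-1.96) = 1.10 × 10^-2 M
At equilibrium [HA] = 0.12 − 1.10 × 10^-2 = 1.09 × 10^-1 M
Ka = [H+][A-]/[HA] = (1.10 × 10^-2)² / 1.09 × 10^-1 = 1.1 × 10^-3

Ka = 1.1 × 10^-3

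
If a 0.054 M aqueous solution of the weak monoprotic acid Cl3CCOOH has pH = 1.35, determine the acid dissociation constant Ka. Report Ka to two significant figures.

[H+] = 10^(-1.35) = 4.47 × 10^-2 M
At equilibrium [HA] = 0.054 − 4.47 × 10^-2 = 9.30 × 10^-3 M
Ka = [H+][A-]/[HA] = (4.47 × 10^-2)² / 9.30 × 10^-3 = 2.1 × 10^-1

Ka = 2.1 × 10^-1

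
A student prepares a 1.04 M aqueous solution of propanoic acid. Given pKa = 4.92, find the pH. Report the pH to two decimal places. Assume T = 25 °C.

pH = 2.45

CH3CH2COOH ⇌ CH3CH2COO- + H+
Ka = 10^(−4.92) = 1.20 × 10^-5
From the ICE table, Ka = [H+]²/(1.04 − [H+]) = 1.20 × 10^-5.
Assume [H+] ≪ 1.04: [H+] ≈ √(1.20 × 10^-5 × 1.04) = 3.53 × 10^-3 M
([H+]/C₀ = 0.34% < 5%, so the approximation holds.)
pH = −log(3.53 × 10^-3) = 2.45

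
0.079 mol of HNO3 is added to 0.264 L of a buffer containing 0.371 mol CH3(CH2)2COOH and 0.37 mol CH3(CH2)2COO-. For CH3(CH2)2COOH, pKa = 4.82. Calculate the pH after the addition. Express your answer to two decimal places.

After neutralization: n(CH3(CH2)2COOH) = 0.45 mol, n(CH3(CH2)2COO-) = 0.291 mol.
pH = pKa + log(n_CH3(CH2)2COO-/n_CH3(CH2)2COOH) = 4.82 + log(0.291/0.45) = 4.82 + (-0.189)

pH = 4.63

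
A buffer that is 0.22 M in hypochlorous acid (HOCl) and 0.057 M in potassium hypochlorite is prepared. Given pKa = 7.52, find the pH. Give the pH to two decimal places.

pH = 6.93

Henderson–Hasselbalch: pH = pKa + log([OCl-]/[HOCl]) = 7.52 + log(0.057/0.22)
pH = 7.52 + (-0.587) = 6.93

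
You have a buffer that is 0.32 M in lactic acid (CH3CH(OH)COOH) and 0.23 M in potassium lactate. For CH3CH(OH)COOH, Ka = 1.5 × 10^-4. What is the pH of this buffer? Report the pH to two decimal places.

pH = 3.68

pKa = −log(1.5 × 10^-4) = 3.824
Henderson–Hasselbalch: pH = pKa + log([CH3CH(OH)COO-]/[CH3CH(OH)COOH]) = 3.824 + log(0.23/0.32)
pH = 3.824 + (-0.143) = 3.68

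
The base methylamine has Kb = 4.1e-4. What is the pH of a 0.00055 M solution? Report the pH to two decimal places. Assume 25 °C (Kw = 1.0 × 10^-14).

CH3NH2 + H2O ⇌ CH3NH3+ + OH-
From the ICE table, Kb = [OH-]²/(0.00055 − [OH-]) = 4.1 × 10^-4.
The 5% rule fails; solving [OH-]² + Kb·[OH-] − Kb·C₀ = 0 exactly:
[OH-] = [−0.00041 + √(0.00041² + 9.02e-07)]/2 = 3.12 × 10^-4 M
pOH = −log(3.12 × 10^-4) = 3.51; pH = 14.00 − 3.51 = 10.49

pH = 10.49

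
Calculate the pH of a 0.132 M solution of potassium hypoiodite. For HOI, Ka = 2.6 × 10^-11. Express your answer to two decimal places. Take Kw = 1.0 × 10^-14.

pH = 11.84

OI- is the conjugate base of the weak acid HOI.
Kb = Kw/Ka = 1.0×10^-14 / 2.6 × 10^-11 = 3.85 × 10^-4
From the ICE table, Kb = [OH-]²/(0.132 − [OH-]) = 3.85 × 10^-4.
The 5% rule fails; solving [OH-]² + Kb·[OH-] − Kb·C₀ = 0 exactly:
[OH-] = (−Kb + √(Kb² + 4·Kb·C₀))/2 = 6.94 × 10^-3 M
pOH = 2.16, so pH = 14.00 − pOH = 11.84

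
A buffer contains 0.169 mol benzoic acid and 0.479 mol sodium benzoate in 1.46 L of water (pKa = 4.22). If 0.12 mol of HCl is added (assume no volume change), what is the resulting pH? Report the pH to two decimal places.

Added H+ converts C6H5COO- to C6H5COOH: C6H5COOH → 0.289 mol, C6H5COO- → 0.359 mol.
pH = pKa + log(n_C6H5COO-/n_C6H5COOH) = 4.22 + log(0.359/0.289) = 4.22 + (+0.094)

pH = 4.31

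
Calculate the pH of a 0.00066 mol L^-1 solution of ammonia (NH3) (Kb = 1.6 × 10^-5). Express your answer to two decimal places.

pH = 9.98

NH3 + H2O ⇌ NH4+ + OH-
Kb = [OH-]²/(0.00066 − [OH-]) = 1.6 × 10^-5
[OH-] is not negligible relative to C₀; solve [OH-]² + 1.6e-05·[OH-] − 1.06e-08 = 0.
[OH-] = (−Kb + √(Kb² + 4·Kb·C₀))/2 = 9.51 × 10^-5 M
pOH = −log(9.51 × 10^-5) = 4.02; pH = 14.00 − 4.02 = 9.98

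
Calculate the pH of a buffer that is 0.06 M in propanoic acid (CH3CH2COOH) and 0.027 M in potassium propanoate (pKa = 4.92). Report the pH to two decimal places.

pH = 4.57

pH = pKa + log([A⁻]/[HA]) = 4.92 + log(0.027/0.06)
pH = 4.92 + (-0.347) = 4.57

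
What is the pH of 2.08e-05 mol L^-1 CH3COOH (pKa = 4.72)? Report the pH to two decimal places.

CH3COOH ⇌ CH3COO- + H+
Ka = 10^(−4.72) = 1.91 × 10^-5
From the ICE table, Ka = x²/(2.08e-05 − x) = 1.91 × 10^-5.
x is not negligible relative to C₀; solve x² + 1.91e-05·x − 3.97e-10 = 0.
x = [−1.91e-05 + √(1.91e-05² + 1.59e-09)]/2 = 1.26 × 10^-5 M
pH = −log(1.26 × 10^-5) = 4.90

pH = 4.90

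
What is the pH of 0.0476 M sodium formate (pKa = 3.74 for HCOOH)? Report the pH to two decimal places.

pH = 8.21

HCOO- is the conjugate base of the weak acid HCOOH.
Ka = 10^(−3.74) = 1.82 × 10^-4
Kb = Kw/Ka = 1.0×10^-14 / 1.82 × 10^-4 = 5.49 × 10^-11
From the ICE table, Kb = [OH-]²/(0.0476 − [OH-]) = 5.49 × 10^-11.
Since Kb ≪ C₀, [OH-] ≈ √(Kb·C₀) = 1.62 × 10^-6 M.
([OH-]/C₀ = 0.0034% < 5%, so the approximation holds.)
pOH = 5.79, so pH = 14.00 − pOH = 8.21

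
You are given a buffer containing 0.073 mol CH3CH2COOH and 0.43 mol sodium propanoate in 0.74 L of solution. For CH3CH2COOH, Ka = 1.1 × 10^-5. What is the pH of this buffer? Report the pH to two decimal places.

pKa = −log(1.1 × 10^-5) = 4.959
Using pH = pKa + log([base]/[acid]) with [base]/[acid] = 0.43/0.073:
pH = 4.959 + (+0.770) = 5.73

pH = 5.73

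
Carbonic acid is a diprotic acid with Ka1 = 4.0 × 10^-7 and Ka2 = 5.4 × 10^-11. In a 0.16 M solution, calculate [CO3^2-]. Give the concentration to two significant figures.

5.4 × 10^-11 M

First ionization gives [H+] ≈ [HCO3-] = 2.53 × 10^-4 M.
Second step: Ka2 = [H+][CO3^2-]/[HCO3-] ≈ [CO3^2-] (since [H+] ≈ [HCO3-]).
So [CO3^2-] ≈ Ka2.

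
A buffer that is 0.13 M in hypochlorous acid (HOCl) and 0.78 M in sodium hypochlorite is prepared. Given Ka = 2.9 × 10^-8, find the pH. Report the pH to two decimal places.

pKa = −log(2.9 × 10^-8) = 7.538
Henderson–Hasselbalch: pH = pKa + log([OCl-]/[HOCl]) = 7.538 + log(0.78/0.13)
pH = 7.538 + (+0.778) = 8.32

pH = 8.32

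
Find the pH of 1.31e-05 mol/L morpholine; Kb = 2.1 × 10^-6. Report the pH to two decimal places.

C4H8ONH + H2O ⇌ C4H8ONH2+ + OH-
Kb = [OH-]²/(1.31e-05 − [OH-]) = 2.1 × 10^-6
[OH-] is not negligible relative to C₀; solve [OH-]² + 2.1e-06·[OH-] − 2.75e-11 = 0.
[OH-] = [−2.1e-06 + √(2.1e-06² + 1.1e-10)]/2 = 4.30 × 10^-6 M
pOH = 5.37, so pH = 14.00 − pOH = 8.63

pH = 8.63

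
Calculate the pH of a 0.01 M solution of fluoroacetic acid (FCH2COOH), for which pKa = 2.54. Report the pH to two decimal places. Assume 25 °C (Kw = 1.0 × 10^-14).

pH = 2.39

FCH2COOH ⇌ FCH2COO- + H+
Ka = 10^(−2.54) = 2.88 × 10^-3
From the ICE table, Ka = x²/(0.01 − x) = 2.88 × 10^-3.
Here C₀/Ka ≈ 3.47, so the small-x approximation fails. Use the quadratic:
x = [−0.00288 + √(0.00288² + 0.000115)]/2 = 4.12 × 10^-3 M
pH = −log(4.12 × 10^-3) = 2.39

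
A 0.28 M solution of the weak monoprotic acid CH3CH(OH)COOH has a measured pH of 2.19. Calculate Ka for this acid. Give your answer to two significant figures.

[H+] = 10^(-2.19) = 6.46 × 10^-3 M
At equilibrium [HA] = 0.28 − 6.46 × 10^-3 = 2.74 × 10^-1 M
Ka = [H+][A-]/[HA] = (6.46 × 10^-3)² / 2.74 × 10^-1 = 1.5 × 10^-4

Ka = 1.5 × 10^-4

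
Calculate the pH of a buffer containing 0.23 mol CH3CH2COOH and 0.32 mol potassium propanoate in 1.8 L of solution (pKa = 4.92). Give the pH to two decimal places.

pH = 5.06

Henderson–Hasselbalch: pH = pKa + log([CH3CH2COO-]/[CH3CH2COOH]) = 4.92 + log(0.32/0.23)
pH = 4.92 + (+0.143) = 5.06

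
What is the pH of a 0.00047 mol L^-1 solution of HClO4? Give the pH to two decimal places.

HClO4 is a strong acid and dissociates completely, so [H+] = 0.00047 M.
pH = -log(0.00047) = 3.33

pH = 3.33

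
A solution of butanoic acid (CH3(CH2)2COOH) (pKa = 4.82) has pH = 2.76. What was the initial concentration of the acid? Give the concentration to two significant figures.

[H+] = 10^(-2.76) = 1.74 × 10^-3 M = x
Ka = 10^(−4.82) = 1.51 × 10^-5
Ka = x²/(C₀ − x) ⇒ C₀ = x + x²/Ka
C₀ = 1.74 × 10^-3 + (1.74 × 10^-3)²/(1.51 × 10^-5) = 2.02 × 10^-1 M

C₀ = 2.0 × 10^-1 M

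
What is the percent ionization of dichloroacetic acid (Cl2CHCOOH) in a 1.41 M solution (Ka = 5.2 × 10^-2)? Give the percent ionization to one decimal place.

17.4%

Cl2CHCOOH ⇌ Cl2CHCOO- + H+; let x = [H+] at equilibrium.
Ka = x²/(C₀ − x); solving the quadratic gives x = 2.46 × 10^-1 M.
% ionization = x/C₀ × 100% = 2.46 × 10^-1/1.41 × 100% = 17.4%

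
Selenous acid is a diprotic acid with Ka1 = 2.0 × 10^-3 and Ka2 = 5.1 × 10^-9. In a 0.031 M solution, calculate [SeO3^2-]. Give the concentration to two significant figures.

First ionization gives [H+] ≈ [HSeO3-] = 6.94 × 10^-3 M.
Second step: Ka2 = [H+][SeO3^2-]/[HSeO3-] ≈ [SeO3^2-] (since [H+] ≈ [HSeO3-]).
So [SeO3^2-] ≈ Ka2.

5.1 × 10^-9 M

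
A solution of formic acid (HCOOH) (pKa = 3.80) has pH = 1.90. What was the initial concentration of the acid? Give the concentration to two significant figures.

C₀ = 1.0 M

[H+] = 10^(-1.90) = 1.26 × 10^-2 M = x
Ka = 10^(−3.80) = 1.58 × 10^-4
Ka = x²/(C₀ − x) ⇒ C₀ = x + x²/Ka
C₀ = 1.26 × 10^-2 + (1.26 × 10^-2)²/(1.58 × 10^-4) = 1.02 M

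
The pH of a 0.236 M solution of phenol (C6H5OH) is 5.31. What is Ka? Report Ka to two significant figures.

Ka = 1.0 × 10^-10

[H+] = 10^(-5.31) = 4.90 × 10^-6 M
At equilibrium [HA] = 0.236 − 4.90 × 10^-6 = 2.36 × 10^-1 M
Ka = [H+][A-]/[HA] = (4.90 × 10^-6)² / 2.36 × 10^-1 = 1.0 × 10^-10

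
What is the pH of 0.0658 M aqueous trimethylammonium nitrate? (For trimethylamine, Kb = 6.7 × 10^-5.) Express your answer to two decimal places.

(CH3)3NH+ is the conjugate acid of the weak base (CH3)3N.
Ka = Kw/Kb = 1.0×10^-14 / 6.7 × 10^-5 = 1.49 × 10^-10
Ka = x²/(0.0658 − x) = 1.49 × 10^-10
Neglecting x in the denominator: x = √(1.49 × 10^-10 × 0.0658) = 3.13 × 10^-6 M
pH = −log[H+] = −log(3.13 × 10^-6) = 5.50

pH = 5.50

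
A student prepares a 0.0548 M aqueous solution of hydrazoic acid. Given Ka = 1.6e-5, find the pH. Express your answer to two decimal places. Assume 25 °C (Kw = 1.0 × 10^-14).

pH = 3.03

HN3 ⇌ N3- + H+
From the ICE table, Ka = x²/(0.0548 − x) = 1.6 × 10^-5.
Since Ka ≪ C₀, x ≈ √(Ka·C₀) = 9.36 × 10^-4 M.
pH = −log(9.36 × 10^-4) = 3.03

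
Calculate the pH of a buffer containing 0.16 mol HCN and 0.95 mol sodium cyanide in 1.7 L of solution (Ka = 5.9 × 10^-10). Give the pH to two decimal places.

pH = 10.00

pKa = −log(5.9 × 10^-10) = 9.229
Using pH = pKa + log([base]/[acid]) with [base]/[acid] = 0.95/0.16:
pH = 9.229 + (+0.774) = 10.00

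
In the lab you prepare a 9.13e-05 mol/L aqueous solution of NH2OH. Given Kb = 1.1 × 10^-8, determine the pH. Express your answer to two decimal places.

pH = 8.00

NH2OH + H2O ⇌ NH3OH+ + OH-
Kb = [OH-]²/(9.13e-05 − [OH-]) = 1.1 × 10^-8
Since Kb ≪ C₀, [OH-] ≈ √(Kb·C₀) = 1.00 × 10^-6 M.
([OH-]/C₀ = 1.1% < 5%, so the approximation holds.)
pOH = 6.00, so pH = 14.00 − pOH = 8.00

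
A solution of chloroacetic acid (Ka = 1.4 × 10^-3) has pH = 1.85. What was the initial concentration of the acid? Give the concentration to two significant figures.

[H+] = 10^(-1.85) = 1.41 × 10^-2 M = x
Ka = x²/(C₀ − x) ⇒ C₀ = x + x²/Ka
C₀ = 1.41 × 10^-2 + (1.41 × 10^-2)²/(1.4 × 10^-3) = 1.56 × 10^-1 M

C₀ = 1.6 × 10^-1 M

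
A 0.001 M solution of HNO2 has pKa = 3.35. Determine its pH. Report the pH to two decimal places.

pH = 3.32

HNO2 ⇌ NO2- + H+
Ka = 10^(−3.35) = 4.47 × 10^-4
Let x = [H+] at equilibrium. Ka = x²/(0.001 − x).
The 5% rule fails; solving x² + Ka·x − Ka·C₀ = 0 exactly:
x = [−0.000447 + √(0.000447² + 1.79e-06)]/2 = 4.81 × 10^-4 M
pH = −log(4.81 × 10^-4) = 3.32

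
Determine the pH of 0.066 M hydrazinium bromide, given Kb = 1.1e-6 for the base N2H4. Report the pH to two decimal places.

N2H5+ is the conjugate acid of the weak base N2H4.
Ka = Kw/Kb = 1.0×10^-14 / 1.1 × 10^-6 = 9.09 × 10^-9
From the ICE table, Ka = [H+]²/(0.066 − [H+]) = 9.09 × 10^-9.
Assume [H+] ≪ 0.066: [H+] ≈ √(9.09 × 10^-9 × 0.066) = 2.45 × 10^-5 M
Check: 0.037% ionized — well under 5%, approximation valid.
pH = −log(2.45 × 10^-5) = 4.61

pH = 4.61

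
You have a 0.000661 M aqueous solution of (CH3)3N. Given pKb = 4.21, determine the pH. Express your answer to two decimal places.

(CH3)3N + H2O ⇌ (CH3)3NH+ + OH-
Kb = 10^(−4.21) = 6.17 × 10^-5
From the ICE table, Kb = [OH-]²/(0.000661 − [OH-]) = 6.17 × 10^-5.
[OH-] is not negligible relative to C₀; solve [OH-]² + 6.17e-05·[OH-] − 4.08e-08 = 0.
[OH-] = [−6.17e-05 + √(6.17e-05² + 1.63e-07)]/2 = 1.73 × 10^-4 M
pOH = −log(1.73 × 10^-4) = 3.76; pH = 14.00 − 3.76 = 10.24

pH = 10.24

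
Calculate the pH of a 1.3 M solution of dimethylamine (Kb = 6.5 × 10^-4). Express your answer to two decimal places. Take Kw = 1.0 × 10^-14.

(CH3)2NH + H2O ⇌ (CH3)2NH2+ + OH-
From the ICE table, Kb = [OH-]²/(1.3 − [OH-]) = 6.5 × 10^-4.
Since Kb ≪ C₀, [OH-] ≈ √(Kb·C₀) = 2.91 × 10^-2 M.
([OH-]/C₀ = 2.2% < 5%, so the approximation holds.)
pOH = −log(2.91 × 10^-2) = 1.54; pH = 14.00 − 1.54 = 12.46

pH = 12.46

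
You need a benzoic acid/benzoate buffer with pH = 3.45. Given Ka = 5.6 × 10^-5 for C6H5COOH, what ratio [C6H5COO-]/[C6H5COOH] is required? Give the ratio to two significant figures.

ratio = 0.16

pKa = -log(5.6 × 10^-5) = 4.252
pH = pKa + log(r) ⇒ log(r) = 3.45 − 4.252 = -0.802
r = [C6H5COO-]/[C6H5COOH] = 10^(-0.802) = 0.158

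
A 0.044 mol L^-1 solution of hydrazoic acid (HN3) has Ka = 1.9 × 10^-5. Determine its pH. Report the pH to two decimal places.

pH = 3.04

HN3 ⇌ N3- + H+
Ka = [H+]²/(0.044 − [H+]) = 1.9 × 10^-5
Assume [H+] ≪ 0.044: [H+] ≈ √(1.9 × 10^-5 × 0.044) = 9.14 × 10^-4 M
pH = −log(9.14 × 10^-4) = 3.04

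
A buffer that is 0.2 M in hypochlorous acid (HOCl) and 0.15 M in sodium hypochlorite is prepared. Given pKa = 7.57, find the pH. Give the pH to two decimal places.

pH = 7.45

Henderson–Hasselbalch: pH = pKa + log([OCl-]/[HOCl]) = 7.57 + log(0.15/0.2)
pH = 7.57 + (-0.125) = 7.45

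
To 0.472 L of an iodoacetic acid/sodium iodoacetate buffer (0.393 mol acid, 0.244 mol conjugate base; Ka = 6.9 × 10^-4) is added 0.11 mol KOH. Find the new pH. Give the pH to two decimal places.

After neutralization: n(ICH2COOH) = 0.283 mol, n(ICH2COO-) = 0.354 mol.
pKa = −log(6.9 × 10^-4) = 3.161
Henderson–Hasselbalch with mole ratio 0.354/0.283: pH = 3.161 + (+0.097)

pH = 3.26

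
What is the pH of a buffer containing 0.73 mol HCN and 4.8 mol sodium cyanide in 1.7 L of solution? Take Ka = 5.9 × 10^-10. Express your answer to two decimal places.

pKa = −log(5.9 × 10^-10) = 9.229
Using pH = pKa + log([base]/[acid]) with [base]/[acid] = 4.8/0.73:
pH = 9.229 + (+0.818) = 10.05

pH = 10.05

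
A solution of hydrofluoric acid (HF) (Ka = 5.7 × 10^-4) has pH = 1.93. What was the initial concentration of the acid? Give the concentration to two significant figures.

C₀ = 2.5 × 10^-1 M

[H+] = 10^(-1.93) = 1.17 × 10^-2 M = x
Ka = x²/(C₀ − x) ⇒ C₀ = x + x²/Ka
C₀ = 1.17 × 10^-2 + (1.17 × 10^-2)²/(5.7 × 10^-4) = 2.52 × 10^-1 M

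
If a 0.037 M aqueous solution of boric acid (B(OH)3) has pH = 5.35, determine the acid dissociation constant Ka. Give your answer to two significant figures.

Ka = 5.4 × 10^-10

[H+] = 10^(-5.35) = 4.47 × 10^-6 M
At equilibrium [HA] = 0.037 − 4.47 × 10^-6 = 3.70 × 10^-2 M
Ka = [H+][A-]/[HA] = (4.47 × 10^-6)² / 3.70 × 10^-2 = 5.4 × 10^-10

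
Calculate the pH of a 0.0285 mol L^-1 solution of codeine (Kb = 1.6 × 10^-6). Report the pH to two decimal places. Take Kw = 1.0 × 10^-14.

C18H21NO3 + H2O ⇌ C18H22NO3+ + OH-
Kb = x²/(0.0285 − x) = 1.6 × 10^-6
Since Kb ≪ C₀, x ≈ √(Kb·C₀) = 2.14 × 10^-4 M.
pOH = −log(2.14 × 10^-4) = 3.67; pH = 14.00 − 3.67 = 10.33

pH = 10.33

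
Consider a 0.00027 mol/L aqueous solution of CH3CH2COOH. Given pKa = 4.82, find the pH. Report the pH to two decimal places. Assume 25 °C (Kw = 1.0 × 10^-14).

pH = 4.25

CH3CH2COOH ⇌ CH3CH2COO- + H+
Ka = 10^(−4.82) = 1.51 × 10^-5
From the ICE table, Ka = [H+]²/(0.00027 − [H+]) = 1.51 × 10^-5.
Here C₀/Ka ≈ 17.9, so the small-[H+] approximation fails. Use the quadratic:
[H+] = (−Ka + √(Ka² + 4·Ka·C₀))/2 = 5.67 × 10^-5 M
pH = −log(5.67 × 10^-5) = 4.25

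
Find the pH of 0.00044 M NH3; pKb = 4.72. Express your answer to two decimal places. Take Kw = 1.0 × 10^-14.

pH = 9.92

NH3 + H2O ⇌ NH4+ + OH-
Kb = 10^(−4.72) = 1.91 × 10^-5
Kb = [OH-]²/(0.00044 − [OH-]) = 1.91 × 10^-5
[OH-] is not negligible relative to C₀; solve [OH-]² + 1.91e-05·[OH-] − 8.4e-09 = 0.
[OH-] = [−1.91e-05 + √(1.91e-05² + 3.36e-08)]/2 = 8.26 × 10^-5 M
pOH = 4.08, so pH = 14.00 − pOH = 9.92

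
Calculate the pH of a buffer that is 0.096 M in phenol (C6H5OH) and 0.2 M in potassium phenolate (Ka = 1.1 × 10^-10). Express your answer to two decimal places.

pH = 10.28

pKa = −log(1.1 × 10^-10) = 9.959
pH = pKa + log([A⁻]/[HA]) = 9.959 + log(0.2/0.096)
pH = 9.959 + (+0.319) = 10.28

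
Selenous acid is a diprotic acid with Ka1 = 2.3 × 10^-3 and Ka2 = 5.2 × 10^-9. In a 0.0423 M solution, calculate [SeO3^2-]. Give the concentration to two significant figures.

First ionization gives [H+] ≈ [HSeO3-] = 8.78 × 10^-3 M.
Second step: Ka2 = [H+][SeO3^2-]/[HSeO3-] ≈ [SeO3^2-] (since [H+] ≈ [HSeO3-]).
So [SeO3^2-] ≈ Ka2.

5.2 × 10^-9 M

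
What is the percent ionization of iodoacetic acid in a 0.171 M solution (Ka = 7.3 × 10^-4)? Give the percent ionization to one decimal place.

6.3%

ICH2COOH ⇌ ICH2COO- + H+; let x = [H+] at equilibrium.
Solve x² + 0.00073x − 0.000125 = 0 → x = 1.08 × 10^-2 M
% ionization = x/C₀ × 100% = 1.08 × 10^-2/0.171 × 100% = 6.3%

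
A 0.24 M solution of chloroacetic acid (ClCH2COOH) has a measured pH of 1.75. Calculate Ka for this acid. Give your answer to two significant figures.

[H+] = 10^(-1.75) = 1.78 × 10^-2 M
At equilibrium [HA] = 0.24 − 1.78 × 10^-2 = 2.22 × 10^-1 M
Ka = [H+][A-]/[HA] = (1.78 × 10^-2)² / 2.22 × 10^-1 = 1.4 × 10^-3

Ka = 1.4 × 10^-3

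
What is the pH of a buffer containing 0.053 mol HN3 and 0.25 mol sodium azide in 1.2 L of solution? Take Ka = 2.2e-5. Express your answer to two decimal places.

pKa = −log(2.2 × 10^-5) = 4.658
Using pH = pKa + log([base]/[acid]) with [base]/[acid] = 0.25/0.053:
pH = 4.658 + (+0.674) = 5.33

pH = 5.33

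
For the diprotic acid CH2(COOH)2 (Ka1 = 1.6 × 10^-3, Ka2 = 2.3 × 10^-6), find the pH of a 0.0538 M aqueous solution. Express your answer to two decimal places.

pH = 2.07

Since Ka1 ≫ Ka2, the first ionization dominates [H+].
Ka1 = x²/(0.0538 − x) = 1.6 × 10^-3
Solving the quadratic: x = (−Ka1 + √(Ka1² + 4·Ka1·C₀))/2 = 8.51 × 10^-3 M
pH = −log(8.51 × 10^-3) = 2.07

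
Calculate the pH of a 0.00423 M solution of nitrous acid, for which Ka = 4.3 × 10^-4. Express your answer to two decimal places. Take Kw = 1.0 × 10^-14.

pH = 2.94

HNO2 ⇌ NO2- + H+
Let x = [H+] at equilibrium. Ka = x²/(0.00423 − x).
x is not negligible relative to C₀; solve x² + 0.00043·x − 1.82e-06 = 0.
x = [−0.00043 + √(0.00043² + 7.28e-06)]/2 = 1.15 × 10^-3 M
pH = −log(1.15 × 10^-3) = 2.94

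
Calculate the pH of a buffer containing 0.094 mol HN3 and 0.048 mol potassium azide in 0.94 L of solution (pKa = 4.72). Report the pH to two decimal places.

pH = 4.43

Using pH = pKa + log([base]/[acid]) with [base]/[acid] = 0.048/0.094:
pH = 4.72 + (-0.292) = 4.43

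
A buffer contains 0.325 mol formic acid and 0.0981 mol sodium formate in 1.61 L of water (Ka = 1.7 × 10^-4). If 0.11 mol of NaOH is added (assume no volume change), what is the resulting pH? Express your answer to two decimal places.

After neutralization: n(HCOOH) = 0.215 mol, n(HCOO-) = 0.208 mol.
pKa = −log(1.7 × 10^-4) = 3.770
pH = pKa + log([A⁻]/[HA]) = 3.770 + log(0.208/0.215) = 3.770 -0.014

pH = 3.76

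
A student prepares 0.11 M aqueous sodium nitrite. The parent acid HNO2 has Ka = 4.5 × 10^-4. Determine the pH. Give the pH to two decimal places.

pH = 8.19

NO2- is the conjugate base of the weak acid HNO2.
Kb = Kw/Ka = 1.0×10^-14 / 4.5 × 10^-4 = 2.22 × 10^-11
Kb = [OH-]²/(0.11 − [OH-]) = 2.22 × 10^-11
Neglecting [OH-] in the denominator: [OH-] = √(2.22 × 10^-11 × 0.11) = 1.56 × 10^-6 M
pOH = 5.81, so pH = 14.00 − pOH = 8.19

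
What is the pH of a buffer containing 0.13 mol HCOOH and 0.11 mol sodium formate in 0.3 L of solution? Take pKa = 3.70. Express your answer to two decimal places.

Using pH = pKa + log([base]/[acid]) with [base]/[acid] = 0.11/0.13:
pH = 3.70 + (-0.073) = 3.63

pH = 3.63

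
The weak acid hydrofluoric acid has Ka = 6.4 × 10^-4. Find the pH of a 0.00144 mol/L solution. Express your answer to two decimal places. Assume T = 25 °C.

HF ⇌ F- + H+
From the ICE table, Ka = x²/(0.00144 − x) = 6.4 × 10^-4.
The 5% rule fails; solving x² + Ka·x − Ka·C₀ = 0 exactly:
x = (−Ka + √(Ka² + 4·Ka·C₀))/2 = 6.92 × 10^-4 M
pH = −log[H+] = −log(6.92 × 10^-4) = 3.16

pH = 3.16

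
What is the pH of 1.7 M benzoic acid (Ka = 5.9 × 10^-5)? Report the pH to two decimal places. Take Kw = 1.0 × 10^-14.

C6H5COOH ⇌ C6H5COO- + H+
Ka = [H+]²/(1.7 − [H+]) = 5.9 × 10^-5
Assume [H+] ≪ 1.7: [H+] ≈ √(5.9 × 10^-5 × 1.7) = 1.00 × 10^-2 M
pH = −log(1.00 × 10^-2) = 2.00

pH = 2.00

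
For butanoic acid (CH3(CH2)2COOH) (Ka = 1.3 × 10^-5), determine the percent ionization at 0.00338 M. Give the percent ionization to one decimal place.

6.0%

CH3(CH2)2COOH ⇌ CH3(CH2)2COO- + H+; let x = [H+] at equilibrium.
Solve x² + 1.3e-05x − 4.39e-08 = 0 → x = 2.03 × 10^-4 M
% ionization = x/C₀ × 100% = 2.03 × 10^-4/0.00338 × 100% = 6.0%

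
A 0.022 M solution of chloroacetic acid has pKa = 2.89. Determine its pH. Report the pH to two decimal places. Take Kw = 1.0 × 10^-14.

pH = 2.33

ClCH2COOH ⇌ ClCH2COO- + H+
Ka = 10^(−2.89) = 1.29 × 10^-3
Ka = [H+]²/(0.022 − [H+]) = 1.29 × 10^-3
Here C₀/Ka ≈ 17.1, so the small-[H+] approximation fails. Use the quadratic:
[H+] = (−Ka + √(Ka² + 4·Ka·C₀))/2 = 4.72 × 10^-3 M
pH = −log[H+] = −log(4.72 × 10^-3) = 2.33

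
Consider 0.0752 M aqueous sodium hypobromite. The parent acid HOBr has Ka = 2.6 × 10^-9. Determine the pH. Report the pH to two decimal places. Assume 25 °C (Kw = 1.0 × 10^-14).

pH = 10.73

OBr- is the conjugate base of the weak acid HOBr.
Kb = Kw/Ka = 1.0×10^-14 / 2.6 × 10^-9 = 3.85 × 10^-6
Kb = x²/(0.0752 − x) = 3.85 × 10^-6
Assume x ≪ 0.0752: x ≈ √(3.85 × 10^-6 × 0.0752) = 5.38 × 10^-4 M
Check: 0.72% ionized — well under 5%, approximation valid.
pOH = −log(5.38 × 10^-4) = 3.27; pH = 14.00 − 3.27 = 10.73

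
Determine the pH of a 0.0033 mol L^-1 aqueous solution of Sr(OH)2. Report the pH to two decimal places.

Sr(OH)2 is a strong base (each formula unit releases 2 OH-); [OH-] = 0.0066 M.
pOH = -log(0.0066) = 2.18
pH = 14.00 - 2.18 = 11.82

pH = 11.82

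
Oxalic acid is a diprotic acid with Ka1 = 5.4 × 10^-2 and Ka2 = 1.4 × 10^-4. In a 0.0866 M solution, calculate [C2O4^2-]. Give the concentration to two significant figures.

1.4 × 10^-4 M

First ionization gives [H+] ≈ [HC2O4-] = 4.65 × 10^-2 M.
Second step: Ka2 = [H+][C2O4^2-]/[HC2O4-] ≈ [C2O4^2-] (since [H+] ≈ [HC2O4-]).
So [C2O4^2-] ≈ Ka2.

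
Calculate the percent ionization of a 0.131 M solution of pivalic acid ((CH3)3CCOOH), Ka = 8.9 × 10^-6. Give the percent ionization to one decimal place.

(CH3)3CCOOH ⇌ (CH3)3CCOO- + H+; let x = [H+] at equilibrium.
x ≈ √(Ka·C₀) = √(8.9 × 10^-6 × 0.131) = 1.08 × 10^-3 M
% ionization = x/C₀ × 100% = 1.08 × 10^-3/0.131 × 100% = 0.8%

0.8%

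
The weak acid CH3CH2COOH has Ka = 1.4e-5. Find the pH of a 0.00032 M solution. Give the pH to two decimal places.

CH3CH2COOH ⇌ CH3CH2COO- + H+
From the ICE table, Ka = [H+]²/(0.00032 − [H+]) = 1.4 × 10^-5.
Here C₀/Ka ≈ 22.9, so the small-[H+] approximation fails. Use the quadratic:
[H+] = (−Ka + √(Ka² + 4·Ka·C₀))/2 = 6.03 × 10^-5 M
pH = −log[H+] = −log(6.03 × 10^-5) = 4.22

pH = 4.22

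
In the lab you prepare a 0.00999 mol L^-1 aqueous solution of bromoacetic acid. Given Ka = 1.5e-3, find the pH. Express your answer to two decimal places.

BrCH2COOH ⇌ BrCH2COO- + H+
From the ICE table, Ka = [H+]²/(0.00999 − [H+]) = 1.5 × 10^-3.
Here C₀/Ka ≈ 6.66, so the small-[H+] approximation fails. Use the quadratic:
[H+] = [−0.0015 + √(0.0015² + 5.99e-05)]/2 = 3.19 × 10^-3 M
pH = −log[H+] = −log(3.19 × 10^-3) = 2.50

pH = 2.50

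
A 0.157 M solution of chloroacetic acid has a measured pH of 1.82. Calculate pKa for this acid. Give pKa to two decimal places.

[H+] = 10^(-1.82) = 1.51 × 10^-2 M
At equilibrium [HA] = 0.157 − 1.51 × 10^-2 = 1.42 × 10^-1 M
Ka = [H+][A-]/[HA] = (1.51 × 10^-2)² / 1.42 × 10^-1 = 1.61 × 10^-3
pKa = -log(1.61 × 10^-3) = 2.79

pKa = 2.79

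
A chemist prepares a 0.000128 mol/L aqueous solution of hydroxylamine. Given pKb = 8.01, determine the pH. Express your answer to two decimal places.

NH2OH + H2O ⇌ NH3OH+ + OH-
Kb = 10^(−8.01) = 9.77 × 10^-9
Kb = x²/(0.000128 − x) = 9.77 × 10^-9
Neglecting x in the denominator: x = √(9.77 × 10^-9 × 0.000128) = 1.12 × 10^-6 M
Check: 0.87% ionized — well under 5%, approximation valid.
pOH = 5.95, so pH = 14.00 − pOH = 8.05

pH = 8.05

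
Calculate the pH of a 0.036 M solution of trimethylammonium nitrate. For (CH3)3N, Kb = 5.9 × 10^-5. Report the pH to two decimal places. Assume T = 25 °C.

(CH3)3NH+ is the conjugate acid of the weak base (CH3)3N.
Ka = Kw/Kb = 1.0×10^-14 / 5.9 × 10^-5 = 1.69 × 10^-10
From the ICE table, Ka = x²/(0.036 − x) = 1.69 × 10^-10.
Since Ka ≪ C₀, x ≈ √(Ka·C₀) = 2.47 × 10^-6 M.
(x/C₀ = 0.0069% < 5%, so the approximation holds.)
pH = −log(2.47 × 10^-6) = 5.61

pH = 5.61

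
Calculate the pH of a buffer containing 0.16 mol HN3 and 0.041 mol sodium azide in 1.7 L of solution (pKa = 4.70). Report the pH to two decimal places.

pH = 4.11

Using pH = pKa + log([base]/[acid]) with [base]/[acid] = 0.041/0.16:
pH = 4.70 + (-0.591) = 4.11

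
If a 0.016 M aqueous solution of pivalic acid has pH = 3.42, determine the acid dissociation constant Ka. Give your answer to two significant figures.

[H+] = 10^(-3.42) = 3.80 × 10^-4 M
At equilibrium [HA] = 0.016 − 3.80 × 10^-4 = 1.56 × 10^-2 M
Ka = [H+][A-]/[HA] = (3.80 × 10^-4)² / 1.56 × 10^-2 = 9.3 × 10^-6

Ka = 9.3 × 10^-6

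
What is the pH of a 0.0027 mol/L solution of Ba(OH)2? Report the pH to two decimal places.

pH = 11.73

Ba(OH)2 is a strong base (each formula unit releases 2 OH-); [OH-] = 0.0054 M.
pOH = -log(0.0054) = 2.27
pH = 14.00 - 2.27 = 11.73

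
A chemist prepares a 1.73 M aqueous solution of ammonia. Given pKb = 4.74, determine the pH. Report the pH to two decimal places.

NH3 + H2O ⇌ NH4+ + OH-
Kb = 10^(−4.74) = 1.82 × 10^-5
Let x = [OH-] at equilibrium. Kb = x²/(1.73 − x).
Since Kb ≪ C₀, x ≈ √(Kb·C₀) = 5.61 × 10^-3 M.
Check: 0.32% ionized — well under 5%, approximation valid.
pOH = 2.25, so pH = 14.00 − pOH = 11.75

pH = 11.75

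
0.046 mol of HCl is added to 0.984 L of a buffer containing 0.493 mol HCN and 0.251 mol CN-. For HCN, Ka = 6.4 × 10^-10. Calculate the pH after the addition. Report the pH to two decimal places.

pH = 8.77

Added H+ converts CN- to HCN: HCN → 0.539 mol, CN- → 0.205 mol.
pKa = −log(6.4 × 10^-10) = 9.194
pH = pKa + log(n_CN-/n_HCN) = 9.194 + log(0.205/0.539) = 9.194 + (-0.420)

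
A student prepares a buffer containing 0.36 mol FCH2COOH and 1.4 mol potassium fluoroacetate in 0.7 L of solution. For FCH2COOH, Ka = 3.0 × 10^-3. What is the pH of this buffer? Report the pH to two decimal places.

pKa = −log(3.0 × 10^-3) = 2.523
pH = pKa + log([A⁻]/[HA]) = 2.523 + log(1.4/0.36)
pH = 2.523 + (+0.590) = 3.11

pH = 3.11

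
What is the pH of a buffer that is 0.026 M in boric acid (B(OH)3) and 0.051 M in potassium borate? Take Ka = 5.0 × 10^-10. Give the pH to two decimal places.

pKa = −log(5.0 × 10^-10) = 9.301
pH = pKa + log([A⁻]/[HA]) = 9.301 + log(0.051/0.026)
pH = 9.301 + (+0.293) = 9.59

pH = 9.59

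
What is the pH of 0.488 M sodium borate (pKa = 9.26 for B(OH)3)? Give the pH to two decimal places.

pH = 11.47

B(OH)4- is the conjugate base of the weak acid B(OH)3.
Ka = 10^(−9.26) = 5.50 × 10^-10
Kb = Kw/Ka = 1.0×10^-14 / 5.50 × 10^-10 = 1.82 × 10^-5
From the ICE table, Kb = x²/(0.488 − x) = 1.82 × 10^-5.
Since Kb ≪ C₀, x ≈ √(Kb·C₀) = 2.98 × 10^-3 M.
Check: 0.61% ionized — well under 5%, approximation valid.
pOH = −log(2.98 × 10^-3) = 2.53; pH = 14.00 − 2.53 = 11.47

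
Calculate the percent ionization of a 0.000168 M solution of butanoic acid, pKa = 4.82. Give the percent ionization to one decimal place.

25.8%

CH3(CH2)2COOH ⇌ CH3(CH2)2COO- + H+; let x = [H+] at equilibrium.
Ka = 10^(−4.82) = 1.51 × 10^-5
Ka = x²/(C₀ − x); solving the quadratic gives x = 4.34 × 10^-5 M.
Fraction ionized = 4.34 × 10^-5 / 0.000168 = 0.2583 → 25.8%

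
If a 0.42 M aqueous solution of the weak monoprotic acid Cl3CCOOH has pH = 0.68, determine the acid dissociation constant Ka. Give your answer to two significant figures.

Ka = 2.1 × 10^-1

[H+] = 10^(-0.68) = 2.09 × 10^-1 M
At equilibrium [HA] = 0.42 − 2.09 × 10^-1 = 2.11 × 10^-1 M
Ka = [H+][A-]/[HA] = (2.09 × 10^-1)² / 2.11 × 10^-1 = 2.1 × 10^-1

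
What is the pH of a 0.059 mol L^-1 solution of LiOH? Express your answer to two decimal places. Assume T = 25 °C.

pH = 12.77

LiOH is a strong base; [OH-] = 0.059 M.
pOH = -log(0.059) = 1.23
pH = 14.00 - 1.23 = 12.77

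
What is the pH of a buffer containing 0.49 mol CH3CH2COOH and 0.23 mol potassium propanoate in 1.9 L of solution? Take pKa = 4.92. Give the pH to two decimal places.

Henderson–Hasselbalch: pH = pKa + log([CH3CH2COO-]/[CH3CH2COOH]) = 4.92 + log(0.23/0.49)
pH = 4.92 + (-0.328) = 4.59

pH = 4.59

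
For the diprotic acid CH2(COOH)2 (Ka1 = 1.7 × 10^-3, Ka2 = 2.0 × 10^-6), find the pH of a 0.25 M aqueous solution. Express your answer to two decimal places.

Since Ka1 ≫ Ka2, the first ionization dominates [H+].
Ka1 = x²/(0.25 − x) = 1.7 × 10^-3
Solving the quadratic: x = (−Ka1 + √(Ka1² + 4·Ka1·C₀))/2 = 1.98 × 10^-2 M
pH = −log(1.98 × 10^-2) = 1.70

pH = 1.70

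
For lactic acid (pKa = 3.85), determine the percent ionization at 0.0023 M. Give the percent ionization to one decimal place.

CH3CH(OH)COOH ⇌ CH3CH(OH)COO- + H+; let x = [H+] at equilibrium.
Ka = 10^(−3.85) = 1.41 × 10^-4
Solve x² + 0.000141x − 3.24e-07 = 0 → x = 5.03 × 10^-4 M
% ionization = x/C₀ × 100% = 5.03 × 10^-4/0.0023 × 100% = 21.9%

21.9%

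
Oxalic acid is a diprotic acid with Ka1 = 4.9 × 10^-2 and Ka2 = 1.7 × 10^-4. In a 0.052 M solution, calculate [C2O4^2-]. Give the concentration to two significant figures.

1.7 × 10^-4 M

First ionization gives [H+] ≈ [HC2O4-] = 3.16 × 10^-2 M.
Second step: Ka2 = [H+][C2O4^2-]/[HC2O4-] ≈ [C2O4^2-] (since [H+] ≈ [HC2O4-]).
So [C2O4^2-] ≈ Ka2.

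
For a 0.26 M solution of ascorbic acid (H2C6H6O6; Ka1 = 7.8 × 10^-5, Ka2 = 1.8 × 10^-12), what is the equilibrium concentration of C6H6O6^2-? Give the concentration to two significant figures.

First ionization gives [H+] ≈ [HC6H6O6-] = 4.50 × 10^-3 M.
Second step: Ka2 = [H+][C6H6O6^2-]/[HC6H6O6-] ≈ [C6H6O6^2-] (since [H+] ≈ [HC6H6O6-]).
So [C6H6O6^2-] ≈ Ka2.

1.8 × 10^-12 M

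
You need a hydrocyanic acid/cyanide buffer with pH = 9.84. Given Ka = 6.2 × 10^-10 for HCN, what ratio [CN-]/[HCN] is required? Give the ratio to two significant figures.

ratio = 4.3

pKa = -log(6.2 × 10^-10) = 9.208
pH = pKa + log(r) ⇒ log(r) = 9.84 − 9.208 = +0.632
r = [CN-]/[HCN] = 10^(+0.632) = 4.29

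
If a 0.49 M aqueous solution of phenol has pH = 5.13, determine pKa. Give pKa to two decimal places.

[H+] = 10^(-5.13) = 7.41 × 10^-6 M
At equilibrium [HA] = 0.49 − 7.41 × 10^-6 = 4.90 × 10^-1 M
Ka = [H+][A-]/[HA] = (7.41 × 10^-6)² / 4.90 × 10^-1 = 1.12 × 10^-10
pKa = -log(1.12 × 10^-10) = 9.95

pKa = 9.95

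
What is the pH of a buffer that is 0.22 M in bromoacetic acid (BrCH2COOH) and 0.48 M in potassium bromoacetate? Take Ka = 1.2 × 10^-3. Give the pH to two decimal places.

pKa = −log(1.2 × 10^-3) = 2.921
Using pH = pKa + log([base]/[acid]) with [base]/[acid] = 0.48/0.22:
pH = 2.921 + (+0.339) = 3.26

pH = 3.26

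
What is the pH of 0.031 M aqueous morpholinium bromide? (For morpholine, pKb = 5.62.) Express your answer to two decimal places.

pH = 4.94

C4H8ONH2+ is the conjugate acid of the weak base C4H8ONH.
Kb = 10^(−5.62) = 2.40 × 10^-6
Ka = Kw/Kb = 1.0×10^-14 / 2.40 × 10^-6 = 4.17 × 10^-9
From the ICE table, Ka = x²/(0.031 − x) = 4.17 × 10^-9.
Neglecting x in the denominator: x = √(4.17 × 10^-9 × 0.031) = 1.14 × 10^-5 M
Check: 0.037% ionized — well under 5%, approximation valid.
pH = −log(1.14 × 10^-5) = 4.94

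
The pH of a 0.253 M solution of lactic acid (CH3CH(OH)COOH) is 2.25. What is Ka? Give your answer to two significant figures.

Ka = 1.3 × 10^-4

[H+] = 10^(-2.25) = 5.62 × 10^-3 M
At equilibrium [HA] = 0.253 − 5.62 × 10^-3 = 2.47 × 10^-1 M
Ka = [H+][A-]/[HA] = (5.62 × 10^-3)² / 2.47 × 10^-1 = 1.3 × 10^-4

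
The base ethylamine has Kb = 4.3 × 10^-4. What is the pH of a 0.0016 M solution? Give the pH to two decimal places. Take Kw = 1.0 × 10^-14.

pH = 10.81

C2H5NH2 + H2O ⇌ C2H5NH3+ + OH-
Kb = x²/(0.0016 − x) = 4.3 × 10^-4
x is not negligible relative to C₀; solve x² + 0.00043·x − 6.88e-07 = 0.
x = [−0.00043 + √(0.00043² + 2.75e-06)]/2 = 6.42 × 10^-4 M
pOH = 3.19, so pH = 14.00 − pOH = 10.81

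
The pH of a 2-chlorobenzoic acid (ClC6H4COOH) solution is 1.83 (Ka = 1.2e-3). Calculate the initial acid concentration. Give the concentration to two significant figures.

[H+] = 10^(-1.83) = 1.48 × 10^-2 M = x
Ka = x²/(C₀ − x) ⇒ C₀ = x + x²/Ka
C₀ = 1.48 × 10^-2 + (1.48 × 10^-2)²/(1.2 × 10^-3) = 1.97 × 10^-1 M

C₀ = 2.0 × 10^-1 M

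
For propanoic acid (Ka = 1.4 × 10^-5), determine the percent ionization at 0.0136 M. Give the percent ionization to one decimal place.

CH3CH2COOH ⇌ CH3CH2COO- + H+; let x = [H+] at equilibrium.
x ≈ √(Ka·C₀) = √(1.4 × 10^-5 × 0.0136) = 4.36 × 10^-4 M
Fraction ionized = 4.36 × 10^-4 / 0.0136 = 0.0321 → 3.2%

3.2%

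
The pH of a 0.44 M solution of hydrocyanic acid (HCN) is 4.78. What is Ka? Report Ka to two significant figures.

[H+] = 10^(-4.78) = 1.66 × 10^-5 M
At equilibrium [HA] = 0.44 − 1.66 × 10^-5 = 4.40 × 10^-1 M
Ka = [H+][A-]/[HA] = (1.66 × 10^-5)² / 4.40 × 10^-1 = 6.3 × 10^-10

Ka = 6.3 × 10^-10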